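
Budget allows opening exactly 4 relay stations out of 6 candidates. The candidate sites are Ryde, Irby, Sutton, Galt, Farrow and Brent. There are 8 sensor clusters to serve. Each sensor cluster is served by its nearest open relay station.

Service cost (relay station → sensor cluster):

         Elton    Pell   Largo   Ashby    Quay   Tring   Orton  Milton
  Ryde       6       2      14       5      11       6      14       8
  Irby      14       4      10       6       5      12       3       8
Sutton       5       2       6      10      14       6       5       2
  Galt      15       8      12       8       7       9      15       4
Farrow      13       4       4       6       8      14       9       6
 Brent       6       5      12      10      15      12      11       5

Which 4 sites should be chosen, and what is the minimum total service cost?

Choose Ryde, Irby, Sutton and Farrow; total service cost 32.

With exactly 4 open, each sensor cluster uses its cheapest among the chosen.
{Ryde, Irby, Sutton, Farrow}: Elton→Sutton 5, Pell→Ryde 2, Largo→Farrow 4, Ashby→Ryde 5, Quay→Irby 5, Tring→Ryde 6, Orton→Irby 3, Milton→Sutton 2. Service cost 32.
{Irby, Sutton, Galt, Farrow}: service cost 33
{Irby, Sutton, Farrow, Brent}: service cost 33
Among all 15 size-4 choices, {Ryde, Irby, Sutton, Farrow} is lowest.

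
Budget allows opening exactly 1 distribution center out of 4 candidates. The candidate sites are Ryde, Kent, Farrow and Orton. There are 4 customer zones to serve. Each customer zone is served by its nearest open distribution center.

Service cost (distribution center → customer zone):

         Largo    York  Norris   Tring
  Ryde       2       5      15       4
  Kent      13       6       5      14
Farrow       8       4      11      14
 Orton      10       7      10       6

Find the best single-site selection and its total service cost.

With exactly 1 open, each customer zone uses its cheapest among the chosen.
{Ryde}: Largo→Ryde 2, York→Ryde 5, Norris→Ryde 15, Tring→Ryde 4. Service cost 26.
{Orton}: service cost 33
{Farrow}: service cost 37
Among all 4 size-1 choices, {Ryde} is lowest.

Choose Ryde only; total service cost 26.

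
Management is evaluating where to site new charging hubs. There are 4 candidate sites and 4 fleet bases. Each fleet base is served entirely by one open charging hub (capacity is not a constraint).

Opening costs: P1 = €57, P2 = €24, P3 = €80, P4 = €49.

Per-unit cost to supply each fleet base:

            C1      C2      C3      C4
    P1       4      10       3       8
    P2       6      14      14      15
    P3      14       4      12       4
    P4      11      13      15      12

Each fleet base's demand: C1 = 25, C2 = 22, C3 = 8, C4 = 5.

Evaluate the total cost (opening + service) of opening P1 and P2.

Total cost: 465

Each fleet base is assigned to its cheapest site among the open ones.
{P1, P2}: C1→P1 4·25=100, C2→P1 10·22=220, C3→P1 3·8=24, C4→P1 8·5=40. Service 384; fixed 81; total 465.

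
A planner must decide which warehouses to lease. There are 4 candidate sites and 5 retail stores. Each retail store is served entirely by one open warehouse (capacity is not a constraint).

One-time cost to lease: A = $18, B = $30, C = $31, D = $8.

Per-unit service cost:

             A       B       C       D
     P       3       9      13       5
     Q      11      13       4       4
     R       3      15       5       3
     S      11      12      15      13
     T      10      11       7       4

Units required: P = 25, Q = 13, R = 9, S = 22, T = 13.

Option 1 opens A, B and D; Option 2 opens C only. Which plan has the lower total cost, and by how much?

Option 1: {A, B, D}: P→A 3·25=75, Q→D 4·13=52, R→A 3·9=27, S→A 11·22=242, T→D 4·13=52. Service 448; fixed 56; total 504.
Option 2: {C}: P→C 13·25=325, Q→C 4·13=52, R→C 5·9=45, S→C 15·22=330, T→C 7·13=91. Service 843; fixed 31; total 874.
Difference: |504 − 874| = 370.

Option 1 is cheaper by 370.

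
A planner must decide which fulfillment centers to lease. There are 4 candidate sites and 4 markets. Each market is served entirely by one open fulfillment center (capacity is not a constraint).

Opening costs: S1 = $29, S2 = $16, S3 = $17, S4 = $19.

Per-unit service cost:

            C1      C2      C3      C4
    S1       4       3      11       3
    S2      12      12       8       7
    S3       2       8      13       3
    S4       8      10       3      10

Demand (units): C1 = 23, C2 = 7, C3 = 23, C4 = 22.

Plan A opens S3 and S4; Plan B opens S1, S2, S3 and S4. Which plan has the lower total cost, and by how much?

Plan A: {S3, S4}: C1→S3 2·23=46, C2→S3 8·7=56, C3→S4 3·23=69, C4→S3 3·22=66. Service 237; fixed 36; total 273.
Plan B: {S1, S2, S3, S4}: C1→S3 2·23=46, C2→S1 3·7=21, C3→S4 3·23=69, C4→S1 3·22=66. Service 202; fixed 81; total 283.
Difference: |273 − 283| = 10.

Plan A is cheaper by 10.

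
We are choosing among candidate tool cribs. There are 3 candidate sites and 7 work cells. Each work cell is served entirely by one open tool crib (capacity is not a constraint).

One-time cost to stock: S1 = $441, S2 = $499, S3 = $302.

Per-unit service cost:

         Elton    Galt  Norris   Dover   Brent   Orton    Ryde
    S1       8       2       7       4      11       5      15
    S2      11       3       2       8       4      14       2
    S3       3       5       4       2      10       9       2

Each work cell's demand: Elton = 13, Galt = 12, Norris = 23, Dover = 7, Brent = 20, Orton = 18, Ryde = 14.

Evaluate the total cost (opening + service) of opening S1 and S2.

Each work cell is assigned to its cheapest site among the open ones.
{S1, S2}: Elton→S1 8·13=104, Galt→S1 2·12=24, Norris→S2 2·23=46, Dover→S1 4·7=28, Brent→S2 4·20=80, Orton→S1 5·18=90, Ryde→S2 2·14=28. Service 400; fixed 940; total 1340.

Total cost: 1340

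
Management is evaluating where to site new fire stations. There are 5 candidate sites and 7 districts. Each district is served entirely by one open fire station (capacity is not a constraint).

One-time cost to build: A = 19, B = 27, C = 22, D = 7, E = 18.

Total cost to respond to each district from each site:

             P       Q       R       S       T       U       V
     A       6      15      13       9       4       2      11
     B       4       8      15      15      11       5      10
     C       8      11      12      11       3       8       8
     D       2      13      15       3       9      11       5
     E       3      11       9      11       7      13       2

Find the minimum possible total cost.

Minimum total cost: 65

For any fixed open set, each district goes to its cheapest open site; total = fixed + service.
{D}: P→D 2, Q→D 13, R→D 15, S→D 3, T→D 9, U→D 11, V→D 5. Service 58; fixed 7; total 65.
{A, D}: service 42 + fixed 26 = 68
{D, E}: P→D 2, Q→E 11, R→E 9, S→D 3, T→E 7, U→D 11, V→E 2. Service 45; fixed 25; total 70.
{A, B, C, D, E}: P→D 2, Q→B 8, R→E 9, S→D 3, T→C 3, U→A 2, V→E 2. Service 29; fixed 93; total 122.
No other subset beats 65.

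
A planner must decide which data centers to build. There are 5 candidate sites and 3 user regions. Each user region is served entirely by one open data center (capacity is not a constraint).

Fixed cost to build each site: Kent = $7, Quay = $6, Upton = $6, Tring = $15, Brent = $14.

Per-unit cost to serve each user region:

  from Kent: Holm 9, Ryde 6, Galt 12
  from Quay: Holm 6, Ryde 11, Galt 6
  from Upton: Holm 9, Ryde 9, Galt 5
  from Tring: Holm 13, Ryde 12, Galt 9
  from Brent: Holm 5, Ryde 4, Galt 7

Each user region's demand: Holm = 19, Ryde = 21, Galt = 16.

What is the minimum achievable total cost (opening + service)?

For any fixed open set, each user region goes to its cheapest open site; total = fixed + service.
{Upton, Brent}: Holm→Brent 5·19=95, Ryde→Brent 4·21=84, Galt→Upton 5·16=80. Service 259; fixed 20; total 279.
{Quay, Upton, Brent}: Holm→Brent 5·19=95, Ryde→Brent 4·21=84, Galt→Upton 5·16=80. Service 259; fixed 26; total 285.
{Kent, Upton, Brent}: service 259 + fixed 27 = 286
{Kent, Quay, Upton, Tring, Brent}: Holm→Brent 5·19=95, Ryde→Brent 4·21=84, Galt→Upton 5·16=80. Service 259; fixed 48; total 307.
No other subset beats 279.

Minimum total cost: 279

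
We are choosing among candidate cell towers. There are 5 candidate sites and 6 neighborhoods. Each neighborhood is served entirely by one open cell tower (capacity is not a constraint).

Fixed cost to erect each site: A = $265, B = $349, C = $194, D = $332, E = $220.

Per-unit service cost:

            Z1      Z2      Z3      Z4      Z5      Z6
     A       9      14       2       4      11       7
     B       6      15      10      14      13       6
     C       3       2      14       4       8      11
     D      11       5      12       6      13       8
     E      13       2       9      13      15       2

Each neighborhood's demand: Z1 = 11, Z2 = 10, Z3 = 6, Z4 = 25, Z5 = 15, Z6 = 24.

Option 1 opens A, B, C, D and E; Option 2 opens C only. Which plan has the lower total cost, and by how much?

Option 2 is cheaper by 878.

Option 1: {A, B, C, D, E}: Z1→C 3·11=33, Z2→C 2·10=20, Z3→A 2·6=12, Z4→A 4·25=100, Z5→C 8·15=120, Z6→E 2·24=48. Service 333; fixed 1360; total 1693.
Option 2: {C}: Z1→C 3·11=33, Z2→C 2·10=20, Z3→C 14·6=84, Z4→C 4·25=100, Z5→C 8·15=120, Z6→C 11·24=264. Service 621; fixed 194; total 815.
Difference: |1693 − 815| = 878.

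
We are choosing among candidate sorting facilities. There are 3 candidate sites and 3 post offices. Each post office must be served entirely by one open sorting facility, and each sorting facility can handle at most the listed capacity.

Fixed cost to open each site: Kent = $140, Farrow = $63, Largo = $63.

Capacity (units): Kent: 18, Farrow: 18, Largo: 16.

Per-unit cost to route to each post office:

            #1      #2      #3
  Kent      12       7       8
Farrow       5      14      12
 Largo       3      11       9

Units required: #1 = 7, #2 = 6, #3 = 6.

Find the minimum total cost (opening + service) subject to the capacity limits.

Minimum total cost: 281

Open {Farrow, Largo}: #1→Farrow 5·7=35, #2→Largo 11·6=66, #3→Largo 9·6=54.
Loads: Farrow carries 7/18, Largo carries 12/16. Service 155; fixed 126; total 281.
Next best feasible plan costs 285.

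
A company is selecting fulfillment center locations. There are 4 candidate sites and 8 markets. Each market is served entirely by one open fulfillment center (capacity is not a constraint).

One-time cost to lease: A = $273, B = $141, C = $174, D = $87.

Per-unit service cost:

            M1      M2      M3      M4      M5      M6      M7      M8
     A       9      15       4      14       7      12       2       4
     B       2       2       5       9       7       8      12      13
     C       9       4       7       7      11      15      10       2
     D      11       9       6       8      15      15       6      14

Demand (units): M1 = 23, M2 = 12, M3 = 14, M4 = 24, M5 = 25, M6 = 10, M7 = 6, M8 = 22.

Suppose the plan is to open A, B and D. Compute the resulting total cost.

Each market is assigned to its cheapest site among the open ones.
{A, B, D}: M1→B 2·23=46, M2→B 2·12=24, M3→A 4·14=56, M4→D 8·24=192, M5→A 7·25=175, M6→B 8·10=80, M7→A 2·6=12, M8→A 4·22=88. Service 673; fixed 501; total 1174.

Total cost: 1174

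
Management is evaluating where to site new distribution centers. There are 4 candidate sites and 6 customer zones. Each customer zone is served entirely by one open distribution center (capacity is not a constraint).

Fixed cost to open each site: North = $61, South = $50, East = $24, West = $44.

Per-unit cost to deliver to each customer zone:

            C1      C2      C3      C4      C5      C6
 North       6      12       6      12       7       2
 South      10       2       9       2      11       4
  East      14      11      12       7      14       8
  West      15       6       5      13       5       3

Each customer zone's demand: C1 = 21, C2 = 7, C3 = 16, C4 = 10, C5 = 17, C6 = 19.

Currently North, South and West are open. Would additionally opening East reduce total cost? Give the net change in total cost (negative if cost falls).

No — net change +24 (cost rises by 24).

Current service cost with {North, South, West}: 363.
Adding East: each customer zone re-picks its cheapest; new service cost 363, saving 0.
Extra fixed cost: 24. Net change = 24 − 0 = 24.
(Totals: 518 → 542.)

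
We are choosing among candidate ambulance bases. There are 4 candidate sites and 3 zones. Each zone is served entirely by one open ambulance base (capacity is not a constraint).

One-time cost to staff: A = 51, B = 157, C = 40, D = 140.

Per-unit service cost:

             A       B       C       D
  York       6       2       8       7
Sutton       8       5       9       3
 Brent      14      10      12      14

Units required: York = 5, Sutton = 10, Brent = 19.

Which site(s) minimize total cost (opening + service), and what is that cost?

For any fixed open set, each zone goes to its cheapest open site; total = fixed + service.
{C}: York→C 8·5=40, Sutton→C 9·10=90, Brent→C 12·19=228. Service 358; fixed 40; total 398.
{B}: service 250 + fixed 157 = 407
{A}: service 376 + fixed 51 = 427
{A, B, C, D}: York→B 2·5=10, Sutton→D 3·10=30, Brent→B 10·19=190. Service 230; fixed 388; total 618.
No other subset beats 398.

Open C only; minimum total cost 398.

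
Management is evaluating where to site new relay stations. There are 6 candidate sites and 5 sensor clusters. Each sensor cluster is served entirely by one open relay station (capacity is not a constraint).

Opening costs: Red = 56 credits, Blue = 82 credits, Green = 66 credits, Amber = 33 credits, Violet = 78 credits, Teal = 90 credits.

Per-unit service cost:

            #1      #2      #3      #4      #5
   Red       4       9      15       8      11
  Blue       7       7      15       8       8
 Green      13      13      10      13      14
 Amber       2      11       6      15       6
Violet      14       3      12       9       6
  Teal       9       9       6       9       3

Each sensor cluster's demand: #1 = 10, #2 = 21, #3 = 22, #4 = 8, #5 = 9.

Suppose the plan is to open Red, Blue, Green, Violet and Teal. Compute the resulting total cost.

Total cost: 698

Each sensor cluster is assigned to its cheapest site among the open ones.
{Red, Blue, Green, Violet, Teal}: #1→Red 4·10=40, #2→Violet 3·21=63, #3→Teal 6·22=132, #4→Red 8·8=64, #5→Teal 3·9=27. Service 326; fixed 372; total 698.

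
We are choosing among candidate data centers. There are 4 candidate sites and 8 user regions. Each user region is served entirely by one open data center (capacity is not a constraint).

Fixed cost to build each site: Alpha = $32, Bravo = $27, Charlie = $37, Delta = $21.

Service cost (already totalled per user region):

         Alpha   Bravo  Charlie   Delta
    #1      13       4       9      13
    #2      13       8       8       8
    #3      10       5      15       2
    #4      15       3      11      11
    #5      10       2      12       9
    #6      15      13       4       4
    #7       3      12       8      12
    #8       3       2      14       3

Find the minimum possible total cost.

For any fixed open set, each user region goes to its cheapest open site; total = fixed + service.
{Bravo}: #1→Bravo 4, #2→Bravo 8, #3→Bravo 5, #4→Bravo 3, #5→Bravo 2, #6→Bravo 13, #7→Bravo 12, #8→Bravo 2. Service 49; fixed 27; total 76.
{Delta}: #1→Delta 13, #2→Delta 8, #3→Delta 2, #4→Delta 11, #5→Delta 9, #6→Delta 4, #7→Delta 12, #8→Delta 3. Service 62; fixed 21; total 83.
{Bravo, Delta}: #1→Bravo 4, #2→Bravo 8, #3→Delta 2, #4→Bravo 3, #5→Bravo 2, #6→Delta 4, #7→Bravo 12, #8→Bravo 2. Service 37; fixed 48; total 85.
{Alpha, Bravo, Charlie, Delta}: #1→Bravo 4, #2→Bravo 8, #3→Delta 2, #4→Bravo 3, #5→Bravo 2, #6→Charlie 4, #7→Alpha 3, #8→Bravo 2. Service 28; fixed 117; total 145.
No other subset beats 76.

Minimum total cost: 76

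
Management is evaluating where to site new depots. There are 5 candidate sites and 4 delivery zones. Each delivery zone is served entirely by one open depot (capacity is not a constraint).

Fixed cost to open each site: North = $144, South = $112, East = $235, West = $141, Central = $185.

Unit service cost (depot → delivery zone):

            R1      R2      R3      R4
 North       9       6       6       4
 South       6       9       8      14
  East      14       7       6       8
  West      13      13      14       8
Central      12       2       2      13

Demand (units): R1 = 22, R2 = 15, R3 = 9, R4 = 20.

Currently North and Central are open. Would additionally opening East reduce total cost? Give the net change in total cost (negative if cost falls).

Current service cost with {North, Central}: 326.
Adding East: each delivery zone re-picks its cheapest; new service cost 326, saving 0.
Extra fixed cost: 235. Net change = 235 − 0 = 235.
(Totals: 655 → 890.)

No — net change +235 (cost rises by 235).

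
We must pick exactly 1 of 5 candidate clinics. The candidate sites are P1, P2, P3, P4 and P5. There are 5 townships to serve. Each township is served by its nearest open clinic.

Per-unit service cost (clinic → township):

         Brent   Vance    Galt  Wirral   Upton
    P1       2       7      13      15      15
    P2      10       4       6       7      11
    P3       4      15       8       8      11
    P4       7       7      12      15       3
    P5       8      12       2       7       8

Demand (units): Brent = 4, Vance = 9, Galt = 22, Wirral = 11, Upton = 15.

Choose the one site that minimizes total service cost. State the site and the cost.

Choose P5 only; total service cost 381.

With exactly 1 open, each township uses its cheapest among the chosen.
{P5}: Brent→P5 8·4=32, Vance→P5 12·9=108, Galt→P5 2·22=44, Wirral→P5 7·11=77, Upton→P5 8·15=120. Service cost 381.
{P2}: service cost 450
{P4}: service cost 565
Among all 5 size-1 choices, {P5} is lowest.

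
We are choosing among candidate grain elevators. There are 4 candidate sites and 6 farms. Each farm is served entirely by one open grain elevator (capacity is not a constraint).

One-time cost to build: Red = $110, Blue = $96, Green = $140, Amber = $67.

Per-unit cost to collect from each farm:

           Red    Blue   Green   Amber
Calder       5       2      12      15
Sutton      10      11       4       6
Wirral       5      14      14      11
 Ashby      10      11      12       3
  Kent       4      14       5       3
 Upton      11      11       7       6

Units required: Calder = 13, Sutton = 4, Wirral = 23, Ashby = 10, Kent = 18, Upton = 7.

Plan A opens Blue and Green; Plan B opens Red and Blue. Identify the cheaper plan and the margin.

Plan A: {Blue, Green}: Calder→Blue 2·13=26, Sutton→Green 4·4=16, Wirral→Blue 14·23=322, Ashby→Blue 11·10=110, Kent→Green 5·18=90, Upton→Green 7·7=49. Service 613; fixed 236; total 849.
Plan B: {Red, Blue}: Calder→Blue 2·13=26, Sutton→Red 10·4=40, Wirral→Red 5·23=115, Ashby→Red 10·10=100, Kent→Red 4·18=72, Upton→Red 11·7=77. Service 430; fixed 206; total 636.
Difference: |849 − 636| = 213.

Plan B is cheaper by 213.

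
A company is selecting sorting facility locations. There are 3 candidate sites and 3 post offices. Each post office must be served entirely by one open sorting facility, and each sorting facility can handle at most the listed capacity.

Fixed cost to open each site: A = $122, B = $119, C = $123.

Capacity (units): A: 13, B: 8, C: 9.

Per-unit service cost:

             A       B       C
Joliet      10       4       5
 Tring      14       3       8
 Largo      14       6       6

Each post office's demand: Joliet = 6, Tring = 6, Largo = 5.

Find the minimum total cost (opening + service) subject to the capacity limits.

Open {A, B}: Joliet→A 10·6=60, Tring→B 3·6=18, Largo→A 14·5=70.
Loads: A carries 11/13, B carries 6/8. Service 148; fixed 241; total 389.
Next best feasible plan costs 415.

Minimum total cost: 389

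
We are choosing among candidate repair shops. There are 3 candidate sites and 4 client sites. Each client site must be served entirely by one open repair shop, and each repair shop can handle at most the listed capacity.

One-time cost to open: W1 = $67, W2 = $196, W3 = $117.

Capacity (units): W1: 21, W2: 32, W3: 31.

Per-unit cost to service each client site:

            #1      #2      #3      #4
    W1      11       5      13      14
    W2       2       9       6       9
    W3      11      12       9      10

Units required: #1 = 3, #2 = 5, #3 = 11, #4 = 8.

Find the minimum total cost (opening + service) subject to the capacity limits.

Minimum total cost: 385

Open {W2}: #1→W2 2·3=6, #2→W2 9·5=45, #3→W2 6·11=66, #4→W2 9·8=72.
Loads: W2 carries 27/32. Service 189; fixed 196; total 385.
Next best feasible plan costs 389.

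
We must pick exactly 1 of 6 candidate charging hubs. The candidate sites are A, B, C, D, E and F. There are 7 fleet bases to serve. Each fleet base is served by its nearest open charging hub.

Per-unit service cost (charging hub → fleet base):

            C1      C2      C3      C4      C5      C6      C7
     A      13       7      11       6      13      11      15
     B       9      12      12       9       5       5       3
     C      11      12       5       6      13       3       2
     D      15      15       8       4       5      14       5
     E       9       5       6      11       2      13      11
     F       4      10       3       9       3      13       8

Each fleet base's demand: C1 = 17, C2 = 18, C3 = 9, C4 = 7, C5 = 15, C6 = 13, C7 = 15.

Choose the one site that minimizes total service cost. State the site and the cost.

With exactly 1 open, each fleet base uses its cheapest among the chosen.
{F}: C1→F 4·17=68, C2→F 10·18=180, C3→F 3·9=27, C4→F 9·7=63, C5→F 3·15=45, C6→F 13·13=169, C7→F 8·15=120. Service cost 672.
{B}: service cost 725
{E}: service cost 738
Among all 6 size-1 choices, {F} is lowest.

Choose F only; total service cost 672.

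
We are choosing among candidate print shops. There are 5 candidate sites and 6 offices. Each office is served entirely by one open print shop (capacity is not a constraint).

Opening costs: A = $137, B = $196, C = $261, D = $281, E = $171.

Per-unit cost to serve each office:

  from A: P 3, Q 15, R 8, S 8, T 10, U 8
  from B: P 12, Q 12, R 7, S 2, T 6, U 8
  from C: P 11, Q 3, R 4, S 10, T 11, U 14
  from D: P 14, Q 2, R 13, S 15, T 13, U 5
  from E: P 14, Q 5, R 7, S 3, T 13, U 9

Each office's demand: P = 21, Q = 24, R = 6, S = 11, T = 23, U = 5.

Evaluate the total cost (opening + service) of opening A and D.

Total cost: 920

Each office is assigned to its cheapest site among the open ones.
{A, D}: P→A 3·21=63, Q→D 2·24=48, R→A 8·6=48, S→A 8·11=88, T→A 10·23=230, U→D 5·5=25. Service 502; fixed 418; total 920.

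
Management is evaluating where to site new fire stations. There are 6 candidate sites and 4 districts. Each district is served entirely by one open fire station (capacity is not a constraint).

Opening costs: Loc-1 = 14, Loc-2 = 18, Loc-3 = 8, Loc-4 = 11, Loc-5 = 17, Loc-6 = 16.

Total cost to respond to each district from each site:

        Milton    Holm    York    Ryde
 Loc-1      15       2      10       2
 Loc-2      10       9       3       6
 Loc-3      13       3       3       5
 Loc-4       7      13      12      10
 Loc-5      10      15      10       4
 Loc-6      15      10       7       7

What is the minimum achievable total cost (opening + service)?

Minimum total cost: 32

For any fixed open set, each district goes to its cheapest open site; total = fixed + service.
{Loc-3}: Milton→Loc-3 13, Holm→Loc-3 3, York→Loc-3 3, Ryde→Loc-3 5. Service 24; fixed 8; total 32.
{Loc-3, Loc-4}: service 18 + fixed 19 = 37
{Loc-1, Loc-3}: Milton→Loc-3 13, Holm→Loc-1 2, York→Loc-3 3, Ryde→Loc-1 2. Service 20; fixed 22; total 42.
{Loc-1, Loc-2, Loc-3, Loc-4, Loc-5, Loc-6}: service 14 + fixed 84 = 98
No other subset beats 32.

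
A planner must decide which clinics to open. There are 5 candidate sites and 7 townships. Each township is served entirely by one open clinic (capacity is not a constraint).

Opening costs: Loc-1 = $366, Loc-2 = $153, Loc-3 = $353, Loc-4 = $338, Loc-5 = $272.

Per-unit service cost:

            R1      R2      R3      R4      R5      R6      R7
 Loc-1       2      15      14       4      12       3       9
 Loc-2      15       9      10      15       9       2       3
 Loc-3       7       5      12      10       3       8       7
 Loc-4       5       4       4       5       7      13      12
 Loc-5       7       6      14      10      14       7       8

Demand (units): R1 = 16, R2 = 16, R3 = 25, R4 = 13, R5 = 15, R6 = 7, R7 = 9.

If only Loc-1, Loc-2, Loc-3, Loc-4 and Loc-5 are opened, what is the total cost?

Each township is assigned to its cheapest site among the open ones.
{Loc-1, Loc-2, Loc-3, Loc-4, Loc-5}: R1→Loc-1 2·16=32, R2→Loc-4 4·16=64, R3→Loc-4 4·25=100, R4→Loc-1 4·13=52, R5→Loc-3 3·15=45, R6→Loc-2 2·7=14, R7→Loc-2 3·9=27. Service 334; fixed 1482; total 1816.

Total cost: 1816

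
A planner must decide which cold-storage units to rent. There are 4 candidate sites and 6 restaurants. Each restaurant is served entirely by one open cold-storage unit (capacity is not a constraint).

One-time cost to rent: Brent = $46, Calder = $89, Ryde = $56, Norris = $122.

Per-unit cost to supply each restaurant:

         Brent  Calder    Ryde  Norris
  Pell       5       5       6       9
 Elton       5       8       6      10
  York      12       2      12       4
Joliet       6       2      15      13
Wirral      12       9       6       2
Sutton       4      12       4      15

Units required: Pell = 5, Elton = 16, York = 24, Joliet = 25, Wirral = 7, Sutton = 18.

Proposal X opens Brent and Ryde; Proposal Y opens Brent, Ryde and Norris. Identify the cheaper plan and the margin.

Proposal Y is cheaper by 98.

Proposal X: {Brent, Ryde}: Pell→Brent 5·5=25, Elton→Brent 5·16=80, York→Brent 12·24=288, Joliet→Brent 6·25=150, Wirral→Ryde 6·7=42, Sutton→Brent 4·18=72. Service 657; fixed 102; total 759.
Proposal Y: {Brent, Ryde, Norris}: Pell→Brent 5·5=25, Elton→Brent 5·16=80, York→Norris 4·24=96, Joliet→Brent 6·25=150, Wirral→Norris 2·7=14, Sutton→Brent 4·18=72. Service 437; fixed 224; total 661.
Difference: |759 − 661| = 98.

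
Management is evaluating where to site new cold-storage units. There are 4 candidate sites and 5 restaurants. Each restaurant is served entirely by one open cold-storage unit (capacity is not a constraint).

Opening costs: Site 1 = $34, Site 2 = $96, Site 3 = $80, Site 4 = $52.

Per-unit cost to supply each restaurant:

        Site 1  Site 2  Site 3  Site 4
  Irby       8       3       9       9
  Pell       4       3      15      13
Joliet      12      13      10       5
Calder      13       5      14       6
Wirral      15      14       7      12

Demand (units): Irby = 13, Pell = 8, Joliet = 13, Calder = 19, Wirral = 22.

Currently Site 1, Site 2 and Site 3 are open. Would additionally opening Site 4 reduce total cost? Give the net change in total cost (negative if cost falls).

Yes — net change −13 (cost falls by 13).

Current service cost with {Site 1, Site 2, Site 3}: 442.
Adding Site 4: each restaurant re-picks its cheapest; new service cost 377, saving 65.
Extra fixed cost: 52. Net change = 52 − 65 = -13.
(Totals: 652 → 639.)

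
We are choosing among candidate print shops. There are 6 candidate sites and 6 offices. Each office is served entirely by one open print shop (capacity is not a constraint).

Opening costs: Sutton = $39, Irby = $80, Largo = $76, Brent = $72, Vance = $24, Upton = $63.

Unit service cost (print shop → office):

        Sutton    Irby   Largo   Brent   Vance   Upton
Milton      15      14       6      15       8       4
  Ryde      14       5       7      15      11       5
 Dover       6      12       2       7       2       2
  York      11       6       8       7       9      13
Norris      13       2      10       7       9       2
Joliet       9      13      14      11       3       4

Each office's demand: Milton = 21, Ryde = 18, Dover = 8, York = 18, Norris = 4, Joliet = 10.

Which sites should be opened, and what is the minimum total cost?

Open Vance and Upton; minimum total cost 477.

For any fixed open set, each office goes to its cheapest open site; total = fixed + service.
{Vance, Upton}: Milton→Upton 4·21=84, Ryde→Upton 5·18=90, Dover→Vance 2·8=16, York→Vance 9·18=162, Norris→Upton 2·4=8, Joliet→Vance 3·10=30. Service 390; fixed 87; total 477.
{Irby, Upton}: service 346 + fixed 143 = 489
{Brent, Upton}: Milton→Upton 4·21=84, Ryde→Upton 5·18=90, Dover→Upton 2·8=16, York→Brent 7·18=126, Norris→Upton 2·4=8, Joliet→Upton 4·10=40. Service 364; fixed 135; total 499.
{Sutton, Irby, Largo, Brent, Vance, Upton}: service 336 + fixed 354 = 690
No other subset beats 477.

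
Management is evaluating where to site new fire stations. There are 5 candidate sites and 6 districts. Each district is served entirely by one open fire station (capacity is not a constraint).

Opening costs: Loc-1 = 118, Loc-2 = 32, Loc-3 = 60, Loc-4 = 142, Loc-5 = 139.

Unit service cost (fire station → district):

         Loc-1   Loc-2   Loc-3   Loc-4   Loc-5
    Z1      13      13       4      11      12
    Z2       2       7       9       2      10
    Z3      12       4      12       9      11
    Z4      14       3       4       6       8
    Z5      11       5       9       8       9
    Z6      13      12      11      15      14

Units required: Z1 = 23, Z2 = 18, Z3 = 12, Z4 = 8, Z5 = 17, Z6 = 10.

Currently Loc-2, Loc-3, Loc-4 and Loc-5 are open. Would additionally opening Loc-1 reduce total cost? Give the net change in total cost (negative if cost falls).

No — net change +118 (cost rises by 118).

Current service cost with {Loc-2, Loc-3, Loc-4, Loc-5}: 395.
Adding Loc-1: each district re-picks its cheapest; new service cost 395, saving 0.
Extra fixed cost: 118. Net change = 118 − 0 = 118.
(Totals: 768 → 886.)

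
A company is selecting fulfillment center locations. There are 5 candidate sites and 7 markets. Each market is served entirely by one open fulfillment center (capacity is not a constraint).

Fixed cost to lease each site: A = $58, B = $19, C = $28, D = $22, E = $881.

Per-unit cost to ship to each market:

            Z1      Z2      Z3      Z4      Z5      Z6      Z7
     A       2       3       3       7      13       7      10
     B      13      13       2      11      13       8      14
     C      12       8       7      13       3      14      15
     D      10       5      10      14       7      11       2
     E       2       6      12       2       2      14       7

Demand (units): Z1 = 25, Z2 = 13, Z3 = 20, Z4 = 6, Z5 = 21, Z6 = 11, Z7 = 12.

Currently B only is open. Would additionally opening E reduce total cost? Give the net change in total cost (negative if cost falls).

Current service cost with {B}: 1129.
Adding E: each market re-picks its cheapest; new service cost 394, saving 735.
Extra fixed cost: 881. Net change = 881 − 735 = 146.
(Totals: 1148 → 1294.)

No — net change +146 (cost rises by 146).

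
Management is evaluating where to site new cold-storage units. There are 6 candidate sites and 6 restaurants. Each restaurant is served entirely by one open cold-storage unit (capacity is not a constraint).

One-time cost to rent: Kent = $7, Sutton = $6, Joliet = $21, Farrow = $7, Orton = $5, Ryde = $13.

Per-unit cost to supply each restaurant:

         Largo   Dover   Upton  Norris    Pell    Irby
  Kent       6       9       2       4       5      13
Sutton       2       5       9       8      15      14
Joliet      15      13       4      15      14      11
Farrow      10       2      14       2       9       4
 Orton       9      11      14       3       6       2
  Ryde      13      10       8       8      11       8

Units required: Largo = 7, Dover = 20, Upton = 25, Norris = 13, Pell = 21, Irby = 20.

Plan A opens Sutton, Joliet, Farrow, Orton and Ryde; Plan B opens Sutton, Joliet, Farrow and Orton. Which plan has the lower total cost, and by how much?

Plan B is cheaper by 13.

Plan A: {Sutton, Joliet, Farrow, Orton, Ryde}: Largo→Sutton 2·7=14, Dover→Farrow 2·20=40, Upton→Joliet 4·25=100, Norris→Farrow 2·13=26, Pell→Orton 6·21=126, Irby→Orton 2·20=40. Service 346; fixed 52; total 398.
Plan B: {Sutton, Joliet, Farrow, Orton}: Largo→Sutton 2·7=14, Dover→Farrow 2·20=40, Upton→Joliet 4·25=100, Norris→Farrow 2·13=26, Pell→Orton 6·21=126, Irby→Orton 2·20=40. Service 346; fixed 39; total 385.
Difference: |398 − 385| = 13.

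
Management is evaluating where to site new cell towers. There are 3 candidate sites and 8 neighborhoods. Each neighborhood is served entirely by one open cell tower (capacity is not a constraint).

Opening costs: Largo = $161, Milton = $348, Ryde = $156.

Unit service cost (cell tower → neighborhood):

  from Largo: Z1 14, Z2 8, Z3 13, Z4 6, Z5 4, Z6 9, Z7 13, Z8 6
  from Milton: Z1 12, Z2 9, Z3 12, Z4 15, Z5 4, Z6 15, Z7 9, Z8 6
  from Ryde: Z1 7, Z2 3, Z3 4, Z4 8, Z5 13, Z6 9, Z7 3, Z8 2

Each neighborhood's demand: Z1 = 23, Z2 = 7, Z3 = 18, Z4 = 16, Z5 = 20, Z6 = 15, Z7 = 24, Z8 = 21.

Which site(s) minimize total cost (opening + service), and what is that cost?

Open Largo and Ryde; minimum total cost 996.

For any fixed open set, each neighborhood goes to its cheapest open site; total = fixed + service.
{Largo, Ryde}: Z1→Ryde 7·23=161, Z2→Ryde 3·7=21, Z3→Ryde 4·18=72, Z4→Largo 6·16=96, Z5→Largo 4·20=80, Z6→Largo 9·15=135, Z7→Ryde 3·24=72, Z8→Ryde 2·21=42. Service 679; fixed 317; total 996.
{Ryde}: Z1→Ryde 7·23=161, Z2→Ryde 3·7=21, Z3→Ryde 4·18=72, Z4→Ryde 8·16=128, Z5→Ryde 13·20=260, Z6→Ryde 9·15=135, Z7→Ryde 3·24=72, Z8→Ryde 2·21=42. Service 891; fixed 156; total 1047.
{Milton, Ryde}: Z1→Ryde 7·23=161, Z2→Ryde 3·7=21, Z3→Ryde 4·18=72, Z4→Ryde 8·16=128, Z5→Milton 4·20=80, Z6→Ryde 9·15=135, Z7→Ryde 3·24=72, Z8→Ryde 2·21=42. Service 711; fixed 504; total 1215.
{Largo, Milton, Ryde}: service 679 + fixed 665 = 1344
(All 7 nonempty subsets were checked; Largo and Ryde is lowest.)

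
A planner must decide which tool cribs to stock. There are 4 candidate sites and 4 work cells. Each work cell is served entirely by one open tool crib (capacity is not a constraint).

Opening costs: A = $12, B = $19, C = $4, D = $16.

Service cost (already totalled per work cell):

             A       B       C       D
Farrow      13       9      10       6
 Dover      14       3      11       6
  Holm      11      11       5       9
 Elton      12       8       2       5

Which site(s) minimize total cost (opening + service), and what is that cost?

Open C only; minimum total cost 32.

For any fixed open set, each work cell goes to its cheapest open site; total = fixed + service.
{C}: Farrow→C 10, Dover→C 11, Holm→C 5, Elton→C 2. Service 28; fixed 4; total 32.
{C, D}: service 19 + fixed 20 = 39
{B, C}: service 19 + fixed 23 = 42
{A, B, C, D}: service 16 + fixed 51 = 67
No other subset beats 32.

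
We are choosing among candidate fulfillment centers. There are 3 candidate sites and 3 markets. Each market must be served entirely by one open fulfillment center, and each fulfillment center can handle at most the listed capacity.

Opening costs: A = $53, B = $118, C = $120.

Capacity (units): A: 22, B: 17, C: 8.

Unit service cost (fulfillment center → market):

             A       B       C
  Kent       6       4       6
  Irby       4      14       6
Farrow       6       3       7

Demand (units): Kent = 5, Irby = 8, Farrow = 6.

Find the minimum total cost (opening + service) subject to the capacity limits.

Minimum total cost: 151

Open {A}: Kent→A 6·5=30, Irby→A 4·8=32, Farrow→A 6·6=36.
Loads: A carries 19/22. Service 98; fixed 53; total 151.
Next best feasible plan costs 241.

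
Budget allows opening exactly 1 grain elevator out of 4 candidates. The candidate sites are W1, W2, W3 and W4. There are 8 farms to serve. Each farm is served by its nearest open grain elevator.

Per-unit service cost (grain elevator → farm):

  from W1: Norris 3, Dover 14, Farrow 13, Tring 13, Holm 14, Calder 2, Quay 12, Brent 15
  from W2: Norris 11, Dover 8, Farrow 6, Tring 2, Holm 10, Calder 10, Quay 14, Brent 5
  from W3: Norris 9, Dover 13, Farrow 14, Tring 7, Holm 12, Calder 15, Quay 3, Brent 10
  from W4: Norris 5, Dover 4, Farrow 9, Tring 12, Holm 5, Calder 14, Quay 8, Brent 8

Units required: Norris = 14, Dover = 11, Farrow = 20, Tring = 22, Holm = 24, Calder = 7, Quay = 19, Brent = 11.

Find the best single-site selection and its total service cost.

With exactly 1 open, each farm uses its cheapest among the chosen.
{W4}: Norris→W4 5·14=70, Dover→W4 4·11=44, Farrow→W4 9·20=180, Tring→W4 12·22=264, Holm→W4 5·24=120, Calder→W4 14·7=98, Quay→W4 8·19=152, Brent→W4 8·11=88. Service cost 1016.
{W2}: service cost 1037
{W3}: service cost 1263
Among all 4 size-1 choices, {W4} is lowest.

Choose W4 only; total service cost 1016.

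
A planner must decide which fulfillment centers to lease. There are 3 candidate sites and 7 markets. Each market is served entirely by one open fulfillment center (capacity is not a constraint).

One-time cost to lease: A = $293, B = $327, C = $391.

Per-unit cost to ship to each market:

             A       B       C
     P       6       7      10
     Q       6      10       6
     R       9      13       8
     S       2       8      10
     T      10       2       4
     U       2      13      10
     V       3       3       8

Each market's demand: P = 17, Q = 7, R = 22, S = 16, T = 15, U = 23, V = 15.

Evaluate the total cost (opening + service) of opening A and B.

Each market is assigned to its cheapest site among the open ones.
{A, B}: P→A 6·17=102, Q→A 6·7=42, R→A 9·22=198, S→A 2·16=32, T→B 2·15=30, U→A 2·23=46, V→A 3·15=45. Service 495; fixed 620; total 1115.

Total cost: 1115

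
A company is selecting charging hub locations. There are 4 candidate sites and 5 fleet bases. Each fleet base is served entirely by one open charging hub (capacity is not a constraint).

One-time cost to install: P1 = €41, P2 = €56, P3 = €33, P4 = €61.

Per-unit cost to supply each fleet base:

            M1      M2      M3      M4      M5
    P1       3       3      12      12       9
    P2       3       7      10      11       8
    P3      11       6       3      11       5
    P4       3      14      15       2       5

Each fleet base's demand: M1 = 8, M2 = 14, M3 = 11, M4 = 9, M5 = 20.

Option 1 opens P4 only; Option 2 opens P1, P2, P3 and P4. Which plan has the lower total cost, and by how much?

Option 1: {P4}: M1→P4 3·8=24, M2→P4 14·14=196, M3→P4 15·11=165, M4→P4 2·9=18, M5→P4 5·20=100. Service 503; fixed 61; total 564.
Option 2: {P1, P2, P3, P4}: M1→P1 3·8=24, M2→P1 3·14=42, M3→P3 3·11=33, M4→P4 2·9=18, M5→P3 5·20=100. Service 217; fixed 191; total 408.
Difference: |564 − 408| = 156.

Option 2 is cheaper by 156.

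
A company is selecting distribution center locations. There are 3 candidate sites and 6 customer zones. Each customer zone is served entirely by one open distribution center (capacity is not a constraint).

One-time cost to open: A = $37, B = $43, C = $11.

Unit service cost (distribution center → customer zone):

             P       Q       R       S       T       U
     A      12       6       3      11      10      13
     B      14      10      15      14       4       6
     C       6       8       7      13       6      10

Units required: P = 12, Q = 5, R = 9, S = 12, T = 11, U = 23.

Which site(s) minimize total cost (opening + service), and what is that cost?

Open A, B and C; minimum total cost 534.

For any fixed open set, each customer zone goes to its cheapest open site; total = fixed + service.
{A, B, C}: P→C 6·12=72, Q→A 6·5=30, R→A 3·9=27, S→A 11·12=132, T→B 4·11=44, U→B 6·23=138. Service 443; fixed 91; total 534.
{B, C}: P→C 6·12=72, Q→C 8·5=40, R→C 7·9=63, S→C 13·12=156, T→B 4·11=44, U→B 6·23=138. Service 513; fixed 54; total 567.
{A, B}: P→A 12·12=144, Q→A 6·5=30, R→A 3·9=27, S→A 11·12=132, T→B 4·11=44, U→B 6·23=138. Service 515; fixed 80; total 595.
{C}: service 627 + fixed 11 = 638
No other subset beats 534.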